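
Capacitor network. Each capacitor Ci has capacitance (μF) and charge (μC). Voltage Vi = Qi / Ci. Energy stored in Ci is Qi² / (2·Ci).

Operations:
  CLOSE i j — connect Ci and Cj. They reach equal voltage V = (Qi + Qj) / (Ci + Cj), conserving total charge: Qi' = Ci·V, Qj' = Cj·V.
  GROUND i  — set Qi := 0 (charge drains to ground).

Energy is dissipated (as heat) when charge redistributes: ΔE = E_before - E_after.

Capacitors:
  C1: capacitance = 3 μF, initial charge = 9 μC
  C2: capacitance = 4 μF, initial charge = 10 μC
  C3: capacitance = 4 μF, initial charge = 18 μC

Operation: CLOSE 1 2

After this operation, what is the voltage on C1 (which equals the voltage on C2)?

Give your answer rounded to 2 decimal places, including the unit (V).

Answer: 2.71 V

Derivation:
Initial: C1(3μF, Q=9μC, V=3.00V), C2(4μF, Q=10μC, V=2.50V), C3(4μF, Q=18μC, V=4.50V)
Op 1: CLOSE 1-2: Q_total=19.00, C_total=7.00, V=2.71; Q1=8.14, Q2=10.86; dissipated=0.214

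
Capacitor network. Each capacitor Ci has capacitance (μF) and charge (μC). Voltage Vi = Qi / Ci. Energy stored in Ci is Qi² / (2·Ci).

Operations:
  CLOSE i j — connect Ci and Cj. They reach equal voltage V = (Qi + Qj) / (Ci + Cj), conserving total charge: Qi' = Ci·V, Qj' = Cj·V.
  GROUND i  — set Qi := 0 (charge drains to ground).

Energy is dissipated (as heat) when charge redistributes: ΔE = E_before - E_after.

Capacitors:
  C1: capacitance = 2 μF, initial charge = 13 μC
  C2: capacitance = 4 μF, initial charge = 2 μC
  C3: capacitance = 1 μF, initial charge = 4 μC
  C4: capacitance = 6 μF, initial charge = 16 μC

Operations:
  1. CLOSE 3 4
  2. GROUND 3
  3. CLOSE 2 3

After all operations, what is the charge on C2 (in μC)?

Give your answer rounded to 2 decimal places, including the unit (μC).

Initial: C1(2μF, Q=13μC, V=6.50V), C2(4μF, Q=2μC, V=0.50V), C3(1μF, Q=4μC, V=4.00V), C4(6μF, Q=16μC, V=2.67V)
Op 1: CLOSE 3-4: Q_total=20.00, C_total=7.00, V=2.86; Q3=2.86, Q4=17.14; dissipated=0.762
Op 2: GROUND 3: Q3=0; energy lost=4.082
Op 3: CLOSE 2-3: Q_total=2.00, C_total=5.00, V=0.40; Q2=1.60, Q3=0.40; dissipated=0.100
Final charges: Q1=13.00, Q2=1.60, Q3=0.40, Q4=17.14

Answer: 1.60 μC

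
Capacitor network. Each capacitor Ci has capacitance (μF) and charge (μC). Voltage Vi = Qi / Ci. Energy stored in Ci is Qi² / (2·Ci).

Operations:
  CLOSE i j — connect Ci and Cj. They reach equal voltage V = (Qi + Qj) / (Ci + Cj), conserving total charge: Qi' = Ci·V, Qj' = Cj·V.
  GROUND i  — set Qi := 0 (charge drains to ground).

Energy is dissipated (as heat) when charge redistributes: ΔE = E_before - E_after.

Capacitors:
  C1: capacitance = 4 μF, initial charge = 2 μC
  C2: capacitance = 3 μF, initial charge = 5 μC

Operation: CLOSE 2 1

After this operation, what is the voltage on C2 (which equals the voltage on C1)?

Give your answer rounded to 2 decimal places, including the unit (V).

Initial: C1(4μF, Q=2μC, V=0.50V), C2(3μF, Q=5μC, V=1.67V)
Op 1: CLOSE 2-1: Q_total=7.00, C_total=7.00, V=1.00; Q2=3.00, Q1=4.00; dissipated=1.167

Answer: 1.00 V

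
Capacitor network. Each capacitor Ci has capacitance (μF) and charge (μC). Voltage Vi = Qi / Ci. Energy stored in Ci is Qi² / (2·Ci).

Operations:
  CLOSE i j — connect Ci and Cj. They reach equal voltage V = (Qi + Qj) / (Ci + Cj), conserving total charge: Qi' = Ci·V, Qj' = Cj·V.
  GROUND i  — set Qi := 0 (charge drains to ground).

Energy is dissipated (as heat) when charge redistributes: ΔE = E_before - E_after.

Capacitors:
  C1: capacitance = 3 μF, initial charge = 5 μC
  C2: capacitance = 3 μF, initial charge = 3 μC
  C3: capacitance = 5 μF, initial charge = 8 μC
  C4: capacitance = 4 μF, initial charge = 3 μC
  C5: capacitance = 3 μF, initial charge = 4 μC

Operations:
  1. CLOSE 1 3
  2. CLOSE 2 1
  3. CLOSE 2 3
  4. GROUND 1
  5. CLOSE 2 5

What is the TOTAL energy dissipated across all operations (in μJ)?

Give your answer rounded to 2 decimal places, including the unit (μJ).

Initial: C1(3μF, Q=5μC, V=1.67V), C2(3μF, Q=3μC, V=1.00V), C3(5μF, Q=8μC, V=1.60V), C4(4μF, Q=3μC, V=0.75V), C5(3μF, Q=4μC, V=1.33V)
Op 1: CLOSE 1-3: Q_total=13.00, C_total=8.00, V=1.62; Q1=4.88, Q3=8.12; dissipated=0.004
Op 2: CLOSE 2-1: Q_total=7.88, C_total=6.00, V=1.31; Q2=3.94, Q1=3.94; dissipated=0.293
Op 3: CLOSE 2-3: Q_total=12.06, C_total=8.00, V=1.51; Q2=4.52, Q3=7.54; dissipated=0.092
Op 4: GROUND 1: Q1=0; energy lost=2.584
Op 5: CLOSE 2-5: Q_total=8.52, C_total=6.00, V=1.42; Q2=4.26, Q5=4.26; dissipated=0.023
Total dissipated: 2.996 μJ

Answer: 3.00 μJ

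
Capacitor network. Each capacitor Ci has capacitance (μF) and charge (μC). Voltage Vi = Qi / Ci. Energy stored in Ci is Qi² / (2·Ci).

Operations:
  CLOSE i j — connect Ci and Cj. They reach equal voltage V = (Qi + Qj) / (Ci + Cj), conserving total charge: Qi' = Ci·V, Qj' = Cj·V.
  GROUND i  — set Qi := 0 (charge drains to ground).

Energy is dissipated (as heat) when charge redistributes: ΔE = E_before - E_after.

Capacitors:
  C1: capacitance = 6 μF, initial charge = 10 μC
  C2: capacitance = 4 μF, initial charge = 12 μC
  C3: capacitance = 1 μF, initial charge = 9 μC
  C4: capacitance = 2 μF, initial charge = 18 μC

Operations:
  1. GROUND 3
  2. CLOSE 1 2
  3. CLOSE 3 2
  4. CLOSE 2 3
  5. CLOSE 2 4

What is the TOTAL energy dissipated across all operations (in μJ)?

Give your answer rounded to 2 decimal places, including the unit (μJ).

Answer: 79.51 μJ

Derivation:
Initial: C1(6μF, Q=10μC, V=1.67V), C2(4μF, Q=12μC, V=3.00V), C3(1μF, Q=9μC, V=9.00V), C4(2μF, Q=18μC, V=9.00V)
Op 1: GROUND 3: Q3=0; energy lost=40.500
Op 2: CLOSE 1-2: Q_total=22.00, C_total=10.00, V=2.20; Q1=13.20, Q2=8.80; dissipated=2.133
Op 3: CLOSE 3-2: Q_total=8.80, C_total=5.00, V=1.76; Q3=1.76, Q2=7.04; dissipated=1.936
Op 4: CLOSE 2-3: Q_total=8.80, C_total=5.00, V=1.76; Q2=7.04, Q3=1.76; dissipated=0.000
Op 5: CLOSE 2-4: Q_total=25.04, C_total=6.00, V=4.17; Q2=16.69, Q4=8.35; dissipated=34.945
Total dissipated: 79.514 μJ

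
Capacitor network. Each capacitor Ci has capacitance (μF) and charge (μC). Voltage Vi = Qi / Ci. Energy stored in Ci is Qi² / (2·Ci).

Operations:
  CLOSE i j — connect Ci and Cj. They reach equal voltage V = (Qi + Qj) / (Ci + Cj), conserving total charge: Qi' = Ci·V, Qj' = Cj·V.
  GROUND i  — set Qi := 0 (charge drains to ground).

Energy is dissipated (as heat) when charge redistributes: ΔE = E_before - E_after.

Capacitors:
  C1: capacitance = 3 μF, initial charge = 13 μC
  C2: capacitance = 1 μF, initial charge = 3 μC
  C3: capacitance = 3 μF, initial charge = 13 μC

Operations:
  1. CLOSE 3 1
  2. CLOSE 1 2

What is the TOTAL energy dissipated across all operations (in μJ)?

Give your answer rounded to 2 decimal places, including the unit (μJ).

Initial: C1(3μF, Q=13μC, V=4.33V), C2(1μF, Q=3μC, V=3.00V), C3(3μF, Q=13μC, V=4.33V)
Op 1: CLOSE 3-1: Q_total=26.00, C_total=6.00, V=4.33; Q3=13.00, Q1=13.00; dissipated=0.000
Op 2: CLOSE 1-2: Q_total=16.00, C_total=4.00, V=4.00; Q1=12.00, Q2=4.00; dissipated=0.667
Total dissipated: 0.667 μJ

Answer: 0.67 μJ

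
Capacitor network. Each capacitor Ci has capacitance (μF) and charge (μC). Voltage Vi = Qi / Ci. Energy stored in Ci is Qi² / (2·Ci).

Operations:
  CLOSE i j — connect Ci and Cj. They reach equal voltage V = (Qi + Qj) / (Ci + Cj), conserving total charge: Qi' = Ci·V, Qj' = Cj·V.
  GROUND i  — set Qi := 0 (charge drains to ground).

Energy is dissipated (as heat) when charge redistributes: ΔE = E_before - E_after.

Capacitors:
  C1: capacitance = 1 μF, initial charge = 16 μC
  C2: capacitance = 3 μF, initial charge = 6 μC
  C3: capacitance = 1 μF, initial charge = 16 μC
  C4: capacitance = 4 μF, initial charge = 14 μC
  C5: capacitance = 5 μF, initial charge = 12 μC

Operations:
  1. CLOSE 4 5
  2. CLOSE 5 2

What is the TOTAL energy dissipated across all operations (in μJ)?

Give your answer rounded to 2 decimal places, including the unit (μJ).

Initial: C1(1μF, Q=16μC, V=16.00V), C2(3μF, Q=6μC, V=2.00V), C3(1μF, Q=16μC, V=16.00V), C4(4μF, Q=14μC, V=3.50V), C5(5μF, Q=12μC, V=2.40V)
Op 1: CLOSE 4-5: Q_total=26.00, C_total=9.00, V=2.89; Q4=11.56, Q5=14.44; dissipated=1.344
Op 2: CLOSE 5-2: Q_total=20.44, C_total=8.00, V=2.56; Q5=12.78, Q2=7.67; dissipated=0.741
Total dissipated: 2.085 μJ

Answer: 2.09 μJ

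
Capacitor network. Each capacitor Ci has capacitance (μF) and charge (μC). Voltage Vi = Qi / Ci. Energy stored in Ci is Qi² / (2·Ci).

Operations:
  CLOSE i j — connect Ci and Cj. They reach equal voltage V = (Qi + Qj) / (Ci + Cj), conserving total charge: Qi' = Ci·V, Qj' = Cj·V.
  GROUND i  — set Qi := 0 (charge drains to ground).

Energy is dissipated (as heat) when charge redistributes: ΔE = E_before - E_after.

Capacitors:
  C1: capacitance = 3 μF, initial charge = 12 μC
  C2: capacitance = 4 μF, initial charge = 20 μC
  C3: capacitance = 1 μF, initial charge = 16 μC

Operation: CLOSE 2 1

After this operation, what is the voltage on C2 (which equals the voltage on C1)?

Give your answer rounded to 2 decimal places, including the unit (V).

Answer: 4.57 V

Derivation:
Initial: C1(3μF, Q=12μC, V=4.00V), C2(4μF, Q=20μC, V=5.00V), C3(1μF, Q=16μC, V=16.00V)
Op 1: CLOSE 2-1: Q_total=32.00, C_total=7.00, V=4.57; Q2=18.29, Q1=13.71; dissipated=0.857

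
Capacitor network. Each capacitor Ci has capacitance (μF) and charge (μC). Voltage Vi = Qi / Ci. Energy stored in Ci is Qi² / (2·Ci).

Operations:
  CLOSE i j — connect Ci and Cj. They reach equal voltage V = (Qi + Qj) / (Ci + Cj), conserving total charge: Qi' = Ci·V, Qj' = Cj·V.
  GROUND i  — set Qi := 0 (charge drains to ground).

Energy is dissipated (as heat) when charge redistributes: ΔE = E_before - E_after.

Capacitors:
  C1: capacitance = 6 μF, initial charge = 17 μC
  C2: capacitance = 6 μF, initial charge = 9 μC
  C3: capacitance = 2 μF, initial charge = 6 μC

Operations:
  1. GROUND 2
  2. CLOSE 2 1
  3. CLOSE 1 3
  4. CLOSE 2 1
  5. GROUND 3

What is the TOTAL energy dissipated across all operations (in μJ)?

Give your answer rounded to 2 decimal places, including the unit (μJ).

Answer: 24.19 μJ

Derivation:
Initial: C1(6μF, Q=17μC, V=2.83V), C2(6μF, Q=9μC, V=1.50V), C3(2μF, Q=6μC, V=3.00V)
Op 1: GROUND 2: Q2=0; energy lost=6.750
Op 2: CLOSE 2-1: Q_total=17.00, C_total=12.00, V=1.42; Q2=8.50, Q1=8.50; dissipated=12.042
Op 3: CLOSE 1-3: Q_total=14.50, C_total=8.00, V=1.81; Q1=10.88, Q3=3.62; dissipated=1.880
Op 4: CLOSE 2-1: Q_total=19.38, C_total=12.00, V=1.61; Q2=9.69, Q1=9.69; dissipated=0.235
Op 5: GROUND 3: Q3=0; energy lost=3.285
Total dissipated: 24.192 μJ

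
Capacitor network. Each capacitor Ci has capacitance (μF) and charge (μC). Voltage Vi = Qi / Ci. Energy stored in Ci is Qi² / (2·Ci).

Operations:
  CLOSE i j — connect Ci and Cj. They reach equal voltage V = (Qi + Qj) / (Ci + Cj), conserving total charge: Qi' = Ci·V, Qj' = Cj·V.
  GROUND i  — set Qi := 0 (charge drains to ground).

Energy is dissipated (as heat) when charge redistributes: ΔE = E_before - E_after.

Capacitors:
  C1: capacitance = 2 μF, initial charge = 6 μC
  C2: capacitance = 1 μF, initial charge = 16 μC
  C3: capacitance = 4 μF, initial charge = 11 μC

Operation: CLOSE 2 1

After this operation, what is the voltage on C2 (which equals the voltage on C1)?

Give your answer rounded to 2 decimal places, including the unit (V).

Initial: C1(2μF, Q=6μC, V=3.00V), C2(1μF, Q=16μC, V=16.00V), C3(4μF, Q=11μC, V=2.75V)
Op 1: CLOSE 2-1: Q_total=22.00, C_total=3.00, V=7.33; Q2=7.33, Q1=14.67; dissipated=56.333

Answer: 7.33 V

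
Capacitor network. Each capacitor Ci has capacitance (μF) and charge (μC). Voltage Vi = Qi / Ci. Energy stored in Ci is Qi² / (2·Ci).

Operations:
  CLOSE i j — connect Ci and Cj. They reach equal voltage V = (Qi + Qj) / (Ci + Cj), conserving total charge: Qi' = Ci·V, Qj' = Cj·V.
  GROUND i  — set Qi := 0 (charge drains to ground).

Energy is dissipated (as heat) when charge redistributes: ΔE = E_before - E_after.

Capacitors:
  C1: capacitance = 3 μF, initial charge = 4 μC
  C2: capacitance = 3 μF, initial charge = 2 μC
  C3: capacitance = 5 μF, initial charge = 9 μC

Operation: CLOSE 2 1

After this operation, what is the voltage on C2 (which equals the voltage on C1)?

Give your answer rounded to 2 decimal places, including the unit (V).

Answer: 1.00 V

Derivation:
Initial: C1(3μF, Q=4μC, V=1.33V), C2(3μF, Q=2μC, V=0.67V), C3(5μF, Q=9μC, V=1.80V)
Op 1: CLOSE 2-1: Q_total=6.00, C_total=6.00, V=1.00; Q2=3.00, Q1=3.00; dissipated=0.333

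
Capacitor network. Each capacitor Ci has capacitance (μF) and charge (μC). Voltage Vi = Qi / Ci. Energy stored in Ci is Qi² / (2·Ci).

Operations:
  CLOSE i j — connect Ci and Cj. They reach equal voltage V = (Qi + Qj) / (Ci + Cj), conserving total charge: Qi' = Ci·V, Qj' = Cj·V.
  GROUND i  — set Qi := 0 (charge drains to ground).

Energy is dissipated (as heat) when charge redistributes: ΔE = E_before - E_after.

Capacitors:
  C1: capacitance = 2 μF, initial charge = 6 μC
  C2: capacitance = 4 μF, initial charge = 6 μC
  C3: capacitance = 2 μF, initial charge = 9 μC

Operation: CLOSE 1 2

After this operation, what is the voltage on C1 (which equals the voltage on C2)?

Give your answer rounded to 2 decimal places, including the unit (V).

Initial: C1(2μF, Q=6μC, V=3.00V), C2(4μF, Q=6μC, V=1.50V), C3(2μF, Q=9μC, V=4.50V)
Op 1: CLOSE 1-2: Q_total=12.00, C_total=6.00, V=2.00; Q1=4.00, Q2=8.00; dissipated=1.500

Answer: 2.00 V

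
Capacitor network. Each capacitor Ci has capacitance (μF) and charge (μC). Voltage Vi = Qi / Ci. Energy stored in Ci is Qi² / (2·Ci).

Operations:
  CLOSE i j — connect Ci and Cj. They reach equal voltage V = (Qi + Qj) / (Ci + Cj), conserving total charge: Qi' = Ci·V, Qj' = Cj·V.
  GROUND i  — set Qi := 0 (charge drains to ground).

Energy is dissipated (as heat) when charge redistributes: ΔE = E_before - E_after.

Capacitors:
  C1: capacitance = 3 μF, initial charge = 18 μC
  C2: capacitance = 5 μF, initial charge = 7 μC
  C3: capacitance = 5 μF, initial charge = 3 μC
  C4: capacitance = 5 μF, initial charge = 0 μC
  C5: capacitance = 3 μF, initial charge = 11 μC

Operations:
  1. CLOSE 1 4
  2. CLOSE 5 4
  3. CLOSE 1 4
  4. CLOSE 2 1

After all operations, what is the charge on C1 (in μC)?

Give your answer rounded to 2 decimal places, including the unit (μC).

Answer: 5.53 μC

Derivation:
Initial: C1(3μF, Q=18μC, V=6.00V), C2(5μF, Q=7μC, V=1.40V), C3(5μF, Q=3μC, V=0.60V), C4(5μF, Q=0μC, V=0.00V), C5(3μF, Q=11μC, V=3.67V)
Op 1: CLOSE 1-4: Q_total=18.00, C_total=8.00, V=2.25; Q1=6.75, Q4=11.25; dissipated=33.750
Op 2: CLOSE 5-4: Q_total=22.25, C_total=8.00, V=2.78; Q5=8.34, Q4=13.91; dissipated=1.882
Op 3: CLOSE 1-4: Q_total=20.66, C_total=8.00, V=2.58; Q1=7.75, Q4=12.91; dissipated=0.265
Op 4: CLOSE 2-1: Q_total=14.75, C_total=8.00, V=1.84; Q2=9.22, Q1=5.53; dissipated=1.310
Final charges: Q1=5.53, Q2=9.22, Q3=3.00, Q4=12.91, Q5=8.34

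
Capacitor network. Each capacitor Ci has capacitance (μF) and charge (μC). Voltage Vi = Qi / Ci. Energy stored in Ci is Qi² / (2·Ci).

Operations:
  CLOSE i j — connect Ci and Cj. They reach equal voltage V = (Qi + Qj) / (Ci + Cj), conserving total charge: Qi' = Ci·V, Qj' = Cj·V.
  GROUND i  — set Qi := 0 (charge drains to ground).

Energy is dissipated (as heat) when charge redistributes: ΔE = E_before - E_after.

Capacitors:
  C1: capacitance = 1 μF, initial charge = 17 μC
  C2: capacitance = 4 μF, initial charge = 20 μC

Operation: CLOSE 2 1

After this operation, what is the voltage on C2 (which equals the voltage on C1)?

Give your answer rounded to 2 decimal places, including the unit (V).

Initial: C1(1μF, Q=17μC, V=17.00V), C2(4μF, Q=20μC, V=5.00V)
Op 1: CLOSE 2-1: Q_total=37.00, C_total=5.00, V=7.40; Q2=29.60, Q1=7.40; dissipated=57.600

Answer: 7.40 V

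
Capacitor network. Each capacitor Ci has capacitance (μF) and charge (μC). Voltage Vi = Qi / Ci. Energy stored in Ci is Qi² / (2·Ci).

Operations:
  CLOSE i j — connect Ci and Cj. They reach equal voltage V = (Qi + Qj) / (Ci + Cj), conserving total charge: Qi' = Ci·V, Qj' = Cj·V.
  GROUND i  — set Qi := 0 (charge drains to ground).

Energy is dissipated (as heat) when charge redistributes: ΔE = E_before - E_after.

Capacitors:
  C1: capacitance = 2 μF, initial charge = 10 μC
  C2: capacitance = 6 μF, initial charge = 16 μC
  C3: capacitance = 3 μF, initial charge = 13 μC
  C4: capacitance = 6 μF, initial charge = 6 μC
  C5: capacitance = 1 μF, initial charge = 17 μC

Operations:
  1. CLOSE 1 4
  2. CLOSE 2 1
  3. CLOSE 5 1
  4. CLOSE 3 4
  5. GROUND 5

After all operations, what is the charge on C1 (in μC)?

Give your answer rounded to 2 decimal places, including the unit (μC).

Initial: C1(2μF, Q=10μC, V=5.00V), C2(6μF, Q=16μC, V=2.67V), C3(3μF, Q=13μC, V=4.33V), C4(6μF, Q=6μC, V=1.00V), C5(1μF, Q=17μC, V=17.00V)
Op 1: CLOSE 1-4: Q_total=16.00, C_total=8.00, V=2.00; Q1=4.00, Q4=12.00; dissipated=12.000
Op 2: CLOSE 2-1: Q_total=20.00, C_total=8.00, V=2.50; Q2=15.00, Q1=5.00; dissipated=0.333
Op 3: CLOSE 5-1: Q_total=22.00, C_total=3.00, V=7.33; Q5=7.33, Q1=14.67; dissipated=70.083
Op 4: CLOSE 3-4: Q_total=25.00, C_total=9.00, V=2.78; Q3=8.33, Q4=16.67; dissipated=5.444
Op 5: GROUND 5: Q5=0; energy lost=26.889
Final charges: Q1=14.67, Q2=15.00, Q3=8.33, Q4=16.67, Q5=0.00

Answer: 14.67 μC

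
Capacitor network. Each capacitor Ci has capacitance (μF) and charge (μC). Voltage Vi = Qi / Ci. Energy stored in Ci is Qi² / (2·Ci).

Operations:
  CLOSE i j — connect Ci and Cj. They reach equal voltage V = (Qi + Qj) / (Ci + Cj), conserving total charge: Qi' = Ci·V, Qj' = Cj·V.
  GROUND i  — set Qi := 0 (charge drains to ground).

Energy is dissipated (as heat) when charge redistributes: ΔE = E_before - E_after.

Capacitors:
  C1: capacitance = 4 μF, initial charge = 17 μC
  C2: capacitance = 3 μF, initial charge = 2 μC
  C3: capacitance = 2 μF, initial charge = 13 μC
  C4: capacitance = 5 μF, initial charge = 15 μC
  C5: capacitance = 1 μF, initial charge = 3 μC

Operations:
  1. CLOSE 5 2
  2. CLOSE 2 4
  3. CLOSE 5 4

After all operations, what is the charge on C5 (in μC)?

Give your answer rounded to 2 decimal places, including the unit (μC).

Answer: 2.16 μC

Derivation:
Initial: C1(4μF, Q=17μC, V=4.25V), C2(3μF, Q=2μC, V=0.67V), C3(2μF, Q=13μC, V=6.50V), C4(5μF, Q=15μC, V=3.00V), C5(1μF, Q=3μC, V=3.00V)
Op 1: CLOSE 5-2: Q_total=5.00, C_total=4.00, V=1.25; Q5=1.25, Q2=3.75; dissipated=2.042
Op 2: CLOSE 2-4: Q_total=18.75, C_total=8.00, V=2.34; Q2=7.03, Q4=11.72; dissipated=2.871
Op 3: CLOSE 5-4: Q_total=12.97, C_total=6.00, V=2.16; Q5=2.16, Q4=10.81; dissipated=0.498
Final charges: Q1=17.00, Q2=7.03, Q3=13.00, Q4=10.81, Q5=2.16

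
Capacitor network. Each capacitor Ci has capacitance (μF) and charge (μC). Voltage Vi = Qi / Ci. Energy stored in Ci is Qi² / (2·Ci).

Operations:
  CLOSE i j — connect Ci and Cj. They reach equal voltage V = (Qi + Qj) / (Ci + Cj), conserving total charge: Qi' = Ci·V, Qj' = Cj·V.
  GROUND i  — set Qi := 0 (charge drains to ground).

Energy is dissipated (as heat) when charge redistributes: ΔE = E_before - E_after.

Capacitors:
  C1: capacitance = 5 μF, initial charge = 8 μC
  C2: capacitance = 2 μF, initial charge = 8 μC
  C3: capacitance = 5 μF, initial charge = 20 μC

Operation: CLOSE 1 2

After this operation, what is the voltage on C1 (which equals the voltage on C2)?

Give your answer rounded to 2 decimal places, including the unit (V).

Answer: 2.29 V

Derivation:
Initial: C1(5μF, Q=8μC, V=1.60V), C2(2μF, Q=8μC, V=4.00V), C3(5μF, Q=20μC, V=4.00V)
Op 1: CLOSE 1-2: Q_total=16.00, C_total=7.00, V=2.29; Q1=11.43, Q2=4.57; dissipated=4.114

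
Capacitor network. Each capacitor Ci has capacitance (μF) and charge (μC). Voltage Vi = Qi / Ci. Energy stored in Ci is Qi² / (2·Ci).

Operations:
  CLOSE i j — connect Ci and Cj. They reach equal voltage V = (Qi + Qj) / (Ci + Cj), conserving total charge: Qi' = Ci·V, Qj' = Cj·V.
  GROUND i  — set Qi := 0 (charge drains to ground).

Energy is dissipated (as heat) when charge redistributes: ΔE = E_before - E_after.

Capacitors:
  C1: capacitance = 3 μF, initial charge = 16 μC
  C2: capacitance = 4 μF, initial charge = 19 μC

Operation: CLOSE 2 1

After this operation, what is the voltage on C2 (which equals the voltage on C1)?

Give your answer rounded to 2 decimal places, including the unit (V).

Answer: 5.00 V

Derivation:
Initial: C1(3μF, Q=16μC, V=5.33V), C2(4μF, Q=19μC, V=4.75V)
Op 1: CLOSE 2-1: Q_total=35.00, C_total=7.00, V=5.00; Q2=20.00, Q1=15.00; dissipated=0.292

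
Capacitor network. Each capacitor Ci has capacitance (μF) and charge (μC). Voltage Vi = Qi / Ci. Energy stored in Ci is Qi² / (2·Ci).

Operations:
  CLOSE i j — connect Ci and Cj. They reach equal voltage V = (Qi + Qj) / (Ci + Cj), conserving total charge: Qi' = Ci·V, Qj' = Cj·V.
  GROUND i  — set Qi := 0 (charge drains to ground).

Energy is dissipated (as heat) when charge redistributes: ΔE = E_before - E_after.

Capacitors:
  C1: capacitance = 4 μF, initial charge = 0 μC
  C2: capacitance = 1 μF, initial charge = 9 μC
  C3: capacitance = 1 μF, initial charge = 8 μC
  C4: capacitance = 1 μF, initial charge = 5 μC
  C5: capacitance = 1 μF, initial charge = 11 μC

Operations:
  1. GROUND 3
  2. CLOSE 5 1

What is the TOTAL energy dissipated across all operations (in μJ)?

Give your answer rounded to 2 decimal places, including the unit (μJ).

Answer: 80.40 μJ

Derivation:
Initial: C1(4μF, Q=0μC, V=0.00V), C2(1μF, Q=9μC, V=9.00V), C3(1μF, Q=8μC, V=8.00V), C4(1μF, Q=5μC, V=5.00V), C5(1μF, Q=11μC, V=11.00V)
Op 1: GROUND 3: Q3=0; energy lost=32.000
Op 2: CLOSE 5-1: Q_total=11.00, C_total=5.00, V=2.20; Q5=2.20, Q1=8.80; dissipated=48.400
Total dissipated: 80.400 μJ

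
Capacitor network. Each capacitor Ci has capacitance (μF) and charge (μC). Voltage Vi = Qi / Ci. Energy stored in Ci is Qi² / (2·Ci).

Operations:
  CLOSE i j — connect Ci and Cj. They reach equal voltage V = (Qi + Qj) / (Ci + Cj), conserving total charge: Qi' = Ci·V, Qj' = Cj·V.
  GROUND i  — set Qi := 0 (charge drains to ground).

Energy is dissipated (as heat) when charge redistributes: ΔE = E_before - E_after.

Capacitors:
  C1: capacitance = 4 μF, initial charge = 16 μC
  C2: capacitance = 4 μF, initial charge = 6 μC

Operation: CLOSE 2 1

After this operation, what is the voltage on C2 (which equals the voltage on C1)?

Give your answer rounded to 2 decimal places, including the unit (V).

Initial: C1(4μF, Q=16μC, V=4.00V), C2(4μF, Q=6μC, V=1.50V)
Op 1: CLOSE 2-1: Q_total=22.00, C_total=8.00, V=2.75; Q2=11.00, Q1=11.00; dissipated=6.250

Answer: 2.75 V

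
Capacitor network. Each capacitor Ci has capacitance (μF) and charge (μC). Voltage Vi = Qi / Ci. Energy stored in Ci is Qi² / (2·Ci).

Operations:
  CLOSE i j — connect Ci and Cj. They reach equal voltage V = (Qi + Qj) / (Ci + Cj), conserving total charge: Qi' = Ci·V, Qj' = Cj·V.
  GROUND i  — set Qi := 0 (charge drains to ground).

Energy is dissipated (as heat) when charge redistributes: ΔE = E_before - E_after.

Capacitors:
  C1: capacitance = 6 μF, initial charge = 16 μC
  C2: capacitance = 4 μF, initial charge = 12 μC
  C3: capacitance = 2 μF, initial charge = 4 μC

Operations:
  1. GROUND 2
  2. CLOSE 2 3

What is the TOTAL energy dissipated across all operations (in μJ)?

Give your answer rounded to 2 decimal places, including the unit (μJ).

Answer: 20.67 μJ

Derivation:
Initial: C1(6μF, Q=16μC, V=2.67V), C2(4μF, Q=12μC, V=3.00V), C3(2μF, Q=4μC, V=2.00V)
Op 1: GROUND 2: Q2=0; energy lost=18.000
Op 2: CLOSE 2-3: Q_total=4.00, C_total=6.00, V=0.67; Q2=2.67, Q3=1.33; dissipated=2.667
Total dissipated: 20.667 μJ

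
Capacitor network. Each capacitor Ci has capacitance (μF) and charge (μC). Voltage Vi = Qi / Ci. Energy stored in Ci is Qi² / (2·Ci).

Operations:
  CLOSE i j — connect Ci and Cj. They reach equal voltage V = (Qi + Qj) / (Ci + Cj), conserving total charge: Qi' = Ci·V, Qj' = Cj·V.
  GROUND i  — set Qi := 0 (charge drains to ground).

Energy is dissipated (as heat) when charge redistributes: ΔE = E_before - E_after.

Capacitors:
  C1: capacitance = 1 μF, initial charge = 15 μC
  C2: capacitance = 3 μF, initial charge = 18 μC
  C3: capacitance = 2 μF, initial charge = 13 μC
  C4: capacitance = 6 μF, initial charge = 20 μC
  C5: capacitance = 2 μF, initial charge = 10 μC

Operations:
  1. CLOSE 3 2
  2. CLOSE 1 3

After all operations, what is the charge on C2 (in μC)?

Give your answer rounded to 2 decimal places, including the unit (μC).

Initial: C1(1μF, Q=15μC, V=15.00V), C2(3μF, Q=18μC, V=6.00V), C3(2μF, Q=13μC, V=6.50V), C4(6μF, Q=20μC, V=3.33V), C5(2μF, Q=10μC, V=5.00V)
Op 1: CLOSE 3-2: Q_total=31.00, C_total=5.00, V=6.20; Q3=12.40, Q2=18.60; dissipated=0.150
Op 2: CLOSE 1-3: Q_total=27.40, C_total=3.00, V=9.13; Q1=9.13, Q3=18.27; dissipated=25.813
Final charges: Q1=9.13, Q2=18.60, Q3=18.27, Q4=20.00, Q5=10.00

Answer: 18.60 μC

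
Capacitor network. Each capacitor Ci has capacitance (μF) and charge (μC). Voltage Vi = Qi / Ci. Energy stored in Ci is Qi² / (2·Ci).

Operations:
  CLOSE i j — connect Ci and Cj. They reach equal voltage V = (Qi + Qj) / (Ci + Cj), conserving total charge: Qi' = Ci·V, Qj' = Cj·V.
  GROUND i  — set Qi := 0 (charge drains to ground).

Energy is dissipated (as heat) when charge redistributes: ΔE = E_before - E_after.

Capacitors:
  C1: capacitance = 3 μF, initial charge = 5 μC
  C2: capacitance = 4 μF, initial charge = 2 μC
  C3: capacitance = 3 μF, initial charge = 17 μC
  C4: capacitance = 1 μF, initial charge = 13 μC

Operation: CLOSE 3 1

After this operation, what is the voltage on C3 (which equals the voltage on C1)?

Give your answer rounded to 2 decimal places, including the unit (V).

Answer: 3.67 V

Derivation:
Initial: C1(3μF, Q=5μC, V=1.67V), C2(4μF, Q=2μC, V=0.50V), C3(3μF, Q=17μC, V=5.67V), C4(1μF, Q=13μC, V=13.00V)
Op 1: CLOSE 3-1: Q_total=22.00, C_total=6.00, V=3.67; Q3=11.00, Q1=11.00; dissipated=12.000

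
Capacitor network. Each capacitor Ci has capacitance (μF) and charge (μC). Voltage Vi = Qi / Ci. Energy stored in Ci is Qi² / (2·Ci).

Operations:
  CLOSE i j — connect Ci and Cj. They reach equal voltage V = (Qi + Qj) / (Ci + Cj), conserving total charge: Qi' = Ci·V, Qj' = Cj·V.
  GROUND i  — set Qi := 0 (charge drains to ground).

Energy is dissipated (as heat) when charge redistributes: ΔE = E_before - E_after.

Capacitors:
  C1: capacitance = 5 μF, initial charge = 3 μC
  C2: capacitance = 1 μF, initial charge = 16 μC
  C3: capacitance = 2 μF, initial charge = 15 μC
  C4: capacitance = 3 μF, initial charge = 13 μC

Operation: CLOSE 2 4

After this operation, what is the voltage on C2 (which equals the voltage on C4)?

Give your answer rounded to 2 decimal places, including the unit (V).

Initial: C1(5μF, Q=3μC, V=0.60V), C2(1μF, Q=16μC, V=16.00V), C3(2μF, Q=15μC, V=7.50V), C4(3μF, Q=13μC, V=4.33V)
Op 1: CLOSE 2-4: Q_total=29.00, C_total=4.00, V=7.25; Q2=7.25, Q4=21.75; dissipated=51.042

Answer: 7.25 V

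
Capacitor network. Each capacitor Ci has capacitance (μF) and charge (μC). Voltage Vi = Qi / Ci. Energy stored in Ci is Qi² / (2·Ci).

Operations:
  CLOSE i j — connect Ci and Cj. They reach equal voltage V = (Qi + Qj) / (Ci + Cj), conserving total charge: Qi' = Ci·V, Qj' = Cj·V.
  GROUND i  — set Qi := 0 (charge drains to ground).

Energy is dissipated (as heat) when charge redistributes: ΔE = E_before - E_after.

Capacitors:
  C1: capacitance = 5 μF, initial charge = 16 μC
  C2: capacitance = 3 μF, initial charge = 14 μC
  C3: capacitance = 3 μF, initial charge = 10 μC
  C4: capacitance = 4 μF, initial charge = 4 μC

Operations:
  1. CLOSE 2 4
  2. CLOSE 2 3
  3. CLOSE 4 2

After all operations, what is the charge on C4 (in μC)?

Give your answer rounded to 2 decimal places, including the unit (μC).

Answer: 10.94 μC

Derivation:
Initial: C1(5μF, Q=16μC, V=3.20V), C2(3μF, Q=14μC, V=4.67V), C3(3μF, Q=10μC, V=3.33V), C4(4μF, Q=4μC, V=1.00V)
Op 1: CLOSE 2-4: Q_total=18.00, C_total=7.00, V=2.57; Q2=7.71, Q4=10.29; dissipated=11.524
Op 2: CLOSE 2-3: Q_total=17.71, C_total=6.00, V=2.95; Q2=8.86, Q3=8.86; dissipated=0.435
Op 3: CLOSE 4-2: Q_total=19.14, C_total=7.00, V=2.73; Q4=10.94, Q2=8.20; dissipated=0.124
Final charges: Q1=16.00, Q2=8.20, Q3=8.86, Q4=10.94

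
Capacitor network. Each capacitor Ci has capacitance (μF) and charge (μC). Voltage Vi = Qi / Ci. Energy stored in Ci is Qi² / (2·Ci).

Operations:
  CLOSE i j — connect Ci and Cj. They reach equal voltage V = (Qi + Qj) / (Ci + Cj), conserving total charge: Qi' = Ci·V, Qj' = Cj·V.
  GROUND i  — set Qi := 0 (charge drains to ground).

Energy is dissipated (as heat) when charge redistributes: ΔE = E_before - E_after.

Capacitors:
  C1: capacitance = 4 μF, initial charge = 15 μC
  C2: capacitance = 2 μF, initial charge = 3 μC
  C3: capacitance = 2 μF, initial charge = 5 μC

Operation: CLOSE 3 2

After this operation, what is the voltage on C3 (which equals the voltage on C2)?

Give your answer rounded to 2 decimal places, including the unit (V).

Answer: 2.00 V

Derivation:
Initial: C1(4μF, Q=15μC, V=3.75V), C2(2μF, Q=3μC, V=1.50V), C3(2μF, Q=5μC, V=2.50V)
Op 1: CLOSE 3-2: Q_total=8.00, C_total=4.00, V=2.00; Q3=4.00, Q2=4.00; dissipated=0.500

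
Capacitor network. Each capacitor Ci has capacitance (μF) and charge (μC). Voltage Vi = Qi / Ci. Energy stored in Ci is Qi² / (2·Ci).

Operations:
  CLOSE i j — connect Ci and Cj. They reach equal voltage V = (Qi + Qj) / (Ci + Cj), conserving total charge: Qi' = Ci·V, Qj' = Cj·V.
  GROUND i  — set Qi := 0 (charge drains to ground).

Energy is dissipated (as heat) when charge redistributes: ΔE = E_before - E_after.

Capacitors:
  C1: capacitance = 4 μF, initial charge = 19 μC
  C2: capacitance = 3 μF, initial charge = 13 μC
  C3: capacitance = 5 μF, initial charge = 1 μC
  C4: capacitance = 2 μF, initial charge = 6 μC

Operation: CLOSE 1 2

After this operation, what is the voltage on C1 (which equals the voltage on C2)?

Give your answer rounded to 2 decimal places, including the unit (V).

Answer: 4.57 V

Derivation:
Initial: C1(4μF, Q=19μC, V=4.75V), C2(3μF, Q=13μC, V=4.33V), C3(5μF, Q=1μC, V=0.20V), C4(2μF, Q=6μC, V=3.00V)
Op 1: CLOSE 1-2: Q_total=32.00, C_total=7.00, V=4.57; Q1=18.29, Q2=13.71; dissipated=0.149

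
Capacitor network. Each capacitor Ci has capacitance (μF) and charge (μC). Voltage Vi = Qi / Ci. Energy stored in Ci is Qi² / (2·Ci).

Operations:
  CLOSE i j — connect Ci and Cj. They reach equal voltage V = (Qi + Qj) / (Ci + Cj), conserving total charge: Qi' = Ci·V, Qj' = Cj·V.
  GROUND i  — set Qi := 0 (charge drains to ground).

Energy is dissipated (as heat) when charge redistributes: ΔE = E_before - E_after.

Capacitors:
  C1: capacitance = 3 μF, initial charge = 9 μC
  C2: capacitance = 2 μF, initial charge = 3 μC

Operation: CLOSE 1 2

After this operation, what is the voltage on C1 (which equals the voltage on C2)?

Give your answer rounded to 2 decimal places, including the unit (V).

Initial: C1(3μF, Q=9μC, V=3.00V), C2(2μF, Q=3μC, V=1.50V)
Op 1: CLOSE 1-2: Q_total=12.00, C_total=5.00, V=2.40; Q1=7.20, Q2=4.80; dissipated=1.350

Answer: 2.40 V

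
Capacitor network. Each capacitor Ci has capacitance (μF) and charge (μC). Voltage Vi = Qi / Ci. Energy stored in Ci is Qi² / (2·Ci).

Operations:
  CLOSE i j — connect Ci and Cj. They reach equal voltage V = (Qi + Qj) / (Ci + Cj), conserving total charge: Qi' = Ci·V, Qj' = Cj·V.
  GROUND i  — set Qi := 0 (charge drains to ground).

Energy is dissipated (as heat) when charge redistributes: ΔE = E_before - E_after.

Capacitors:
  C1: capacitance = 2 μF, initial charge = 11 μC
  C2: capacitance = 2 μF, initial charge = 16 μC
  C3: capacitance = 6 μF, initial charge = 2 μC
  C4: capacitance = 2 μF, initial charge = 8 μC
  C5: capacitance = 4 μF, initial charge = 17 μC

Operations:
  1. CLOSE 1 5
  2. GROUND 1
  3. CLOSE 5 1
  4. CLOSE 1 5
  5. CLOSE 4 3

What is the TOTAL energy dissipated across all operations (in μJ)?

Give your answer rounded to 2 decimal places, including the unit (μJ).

Initial: C1(2μF, Q=11μC, V=5.50V), C2(2μF, Q=16μC, V=8.00V), C3(6μF, Q=2μC, V=0.33V), C4(2μF, Q=8μC, V=4.00V), C5(4μF, Q=17μC, V=4.25V)
Op 1: CLOSE 1-5: Q_total=28.00, C_total=6.00, V=4.67; Q1=9.33, Q5=18.67; dissipated=1.042
Op 2: GROUND 1: Q1=0; energy lost=21.778
Op 3: CLOSE 5-1: Q_total=18.67, C_total=6.00, V=3.11; Q5=12.44, Q1=6.22; dissipated=14.519
Op 4: CLOSE 1-5: Q_total=18.67, C_total=6.00, V=3.11; Q1=6.22, Q5=12.44; dissipated=0.000
Op 5: CLOSE 4-3: Q_total=10.00, C_total=8.00, V=1.25; Q4=2.50, Q3=7.50; dissipated=10.083
Total dissipated: 47.421 μJ

Answer: 47.42 μJ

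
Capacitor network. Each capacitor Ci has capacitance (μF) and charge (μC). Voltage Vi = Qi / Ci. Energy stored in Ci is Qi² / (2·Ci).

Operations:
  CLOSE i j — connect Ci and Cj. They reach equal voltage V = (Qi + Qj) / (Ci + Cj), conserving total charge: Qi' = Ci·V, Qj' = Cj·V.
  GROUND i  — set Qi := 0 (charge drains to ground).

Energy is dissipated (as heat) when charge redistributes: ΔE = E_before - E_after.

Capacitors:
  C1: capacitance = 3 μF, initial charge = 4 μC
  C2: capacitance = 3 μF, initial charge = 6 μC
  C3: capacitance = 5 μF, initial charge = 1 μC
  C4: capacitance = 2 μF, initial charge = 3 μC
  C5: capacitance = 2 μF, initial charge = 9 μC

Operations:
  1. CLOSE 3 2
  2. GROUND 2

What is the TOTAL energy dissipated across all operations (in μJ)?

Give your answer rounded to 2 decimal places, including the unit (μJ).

Answer: 4.19 μJ

Derivation:
Initial: C1(3μF, Q=4μC, V=1.33V), C2(3μF, Q=6μC, V=2.00V), C3(5μF, Q=1μC, V=0.20V), C4(2μF, Q=3μC, V=1.50V), C5(2μF, Q=9μC, V=4.50V)
Op 1: CLOSE 3-2: Q_total=7.00, C_total=8.00, V=0.88; Q3=4.38, Q2=2.62; dissipated=3.038
Op 2: GROUND 2: Q2=0; energy lost=1.148
Total dissipated: 4.186 μJ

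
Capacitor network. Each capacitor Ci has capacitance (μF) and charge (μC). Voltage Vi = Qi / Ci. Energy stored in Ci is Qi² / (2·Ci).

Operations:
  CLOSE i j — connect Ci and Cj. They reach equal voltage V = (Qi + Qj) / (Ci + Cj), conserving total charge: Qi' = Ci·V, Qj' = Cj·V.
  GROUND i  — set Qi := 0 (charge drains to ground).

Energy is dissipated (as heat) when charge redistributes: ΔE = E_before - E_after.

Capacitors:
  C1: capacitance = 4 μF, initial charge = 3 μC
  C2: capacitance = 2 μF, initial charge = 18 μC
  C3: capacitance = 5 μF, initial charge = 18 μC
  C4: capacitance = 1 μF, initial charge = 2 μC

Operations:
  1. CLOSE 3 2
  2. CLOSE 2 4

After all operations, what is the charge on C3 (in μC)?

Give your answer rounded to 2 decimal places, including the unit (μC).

Answer: 25.71 μC

Derivation:
Initial: C1(4μF, Q=3μC, V=0.75V), C2(2μF, Q=18μC, V=9.00V), C3(5μF, Q=18μC, V=3.60V), C4(1μF, Q=2μC, V=2.00V)
Op 1: CLOSE 3-2: Q_total=36.00, C_total=7.00, V=5.14; Q3=25.71, Q2=10.29; dissipated=20.829
Op 2: CLOSE 2-4: Q_total=12.29, C_total=3.00, V=4.10; Q2=8.19, Q4=4.10; dissipated=3.293
Final charges: Q1=3.00, Q2=8.19, Q3=25.71, Q4=4.10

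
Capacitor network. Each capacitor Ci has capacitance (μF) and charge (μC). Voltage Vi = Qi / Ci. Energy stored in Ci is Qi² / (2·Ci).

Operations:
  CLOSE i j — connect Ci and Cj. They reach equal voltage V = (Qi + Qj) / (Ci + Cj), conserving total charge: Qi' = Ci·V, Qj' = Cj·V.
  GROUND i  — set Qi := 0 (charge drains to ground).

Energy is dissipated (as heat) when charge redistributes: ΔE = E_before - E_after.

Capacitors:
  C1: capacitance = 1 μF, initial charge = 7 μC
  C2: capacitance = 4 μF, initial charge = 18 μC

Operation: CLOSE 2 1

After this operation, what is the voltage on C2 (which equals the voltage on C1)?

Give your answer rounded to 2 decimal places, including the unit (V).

Answer: 5.00 V

Derivation:
Initial: C1(1μF, Q=7μC, V=7.00V), C2(4μF, Q=18μC, V=4.50V)
Op 1: CLOSE 2-1: Q_total=25.00, C_total=5.00, V=5.00; Q2=20.00, Q1=5.00; dissipated=2.500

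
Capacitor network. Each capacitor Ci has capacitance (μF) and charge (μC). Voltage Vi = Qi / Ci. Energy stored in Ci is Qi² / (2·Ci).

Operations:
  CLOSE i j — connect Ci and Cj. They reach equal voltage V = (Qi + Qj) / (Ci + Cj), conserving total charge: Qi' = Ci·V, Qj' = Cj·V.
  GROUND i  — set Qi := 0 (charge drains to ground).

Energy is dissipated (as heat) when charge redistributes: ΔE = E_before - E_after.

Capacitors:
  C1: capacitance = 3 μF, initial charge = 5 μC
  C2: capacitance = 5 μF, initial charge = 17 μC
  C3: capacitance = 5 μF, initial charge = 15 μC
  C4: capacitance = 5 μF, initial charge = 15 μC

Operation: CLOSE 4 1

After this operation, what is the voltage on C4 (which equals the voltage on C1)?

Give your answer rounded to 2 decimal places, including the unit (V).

Initial: C1(3μF, Q=5μC, V=1.67V), C2(5μF, Q=17μC, V=3.40V), C3(5μF, Q=15μC, V=3.00V), C4(5μF, Q=15μC, V=3.00V)
Op 1: CLOSE 4-1: Q_total=20.00, C_total=8.00, V=2.50; Q4=12.50, Q1=7.50; dissipated=1.667

Answer: 2.50 V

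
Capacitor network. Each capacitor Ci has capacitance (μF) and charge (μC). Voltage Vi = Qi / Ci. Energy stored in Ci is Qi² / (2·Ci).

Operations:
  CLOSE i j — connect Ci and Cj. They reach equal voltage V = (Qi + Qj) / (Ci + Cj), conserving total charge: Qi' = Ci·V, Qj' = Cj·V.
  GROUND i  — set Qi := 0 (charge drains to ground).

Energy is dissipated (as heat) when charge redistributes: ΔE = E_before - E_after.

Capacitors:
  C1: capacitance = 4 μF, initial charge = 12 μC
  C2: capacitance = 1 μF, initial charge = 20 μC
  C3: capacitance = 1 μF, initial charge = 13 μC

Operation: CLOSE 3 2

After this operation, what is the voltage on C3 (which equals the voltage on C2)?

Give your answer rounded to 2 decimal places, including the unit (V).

Initial: C1(4μF, Q=12μC, V=3.00V), C2(1μF, Q=20μC, V=20.00V), C3(1μF, Q=13μC, V=13.00V)
Op 1: CLOSE 3-2: Q_total=33.00, C_total=2.00, V=16.50; Q3=16.50, Q2=16.50; dissipated=12.250

Answer: 16.50 V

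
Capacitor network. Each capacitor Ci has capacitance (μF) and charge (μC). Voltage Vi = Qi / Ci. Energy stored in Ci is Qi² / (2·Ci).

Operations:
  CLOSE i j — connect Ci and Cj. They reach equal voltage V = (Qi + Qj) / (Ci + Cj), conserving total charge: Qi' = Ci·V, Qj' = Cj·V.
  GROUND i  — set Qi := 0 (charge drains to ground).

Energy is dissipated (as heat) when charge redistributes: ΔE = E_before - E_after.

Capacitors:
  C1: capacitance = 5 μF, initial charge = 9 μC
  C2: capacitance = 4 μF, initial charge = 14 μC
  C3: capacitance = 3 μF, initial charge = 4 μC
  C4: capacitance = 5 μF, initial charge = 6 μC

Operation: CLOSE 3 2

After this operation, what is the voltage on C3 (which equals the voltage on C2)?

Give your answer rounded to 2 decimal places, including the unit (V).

Initial: C1(5μF, Q=9μC, V=1.80V), C2(4μF, Q=14μC, V=3.50V), C3(3μF, Q=4μC, V=1.33V), C4(5μF, Q=6μC, V=1.20V)
Op 1: CLOSE 3-2: Q_total=18.00, C_total=7.00, V=2.57; Q3=7.71, Q2=10.29; dissipated=4.024

Answer: 2.57 V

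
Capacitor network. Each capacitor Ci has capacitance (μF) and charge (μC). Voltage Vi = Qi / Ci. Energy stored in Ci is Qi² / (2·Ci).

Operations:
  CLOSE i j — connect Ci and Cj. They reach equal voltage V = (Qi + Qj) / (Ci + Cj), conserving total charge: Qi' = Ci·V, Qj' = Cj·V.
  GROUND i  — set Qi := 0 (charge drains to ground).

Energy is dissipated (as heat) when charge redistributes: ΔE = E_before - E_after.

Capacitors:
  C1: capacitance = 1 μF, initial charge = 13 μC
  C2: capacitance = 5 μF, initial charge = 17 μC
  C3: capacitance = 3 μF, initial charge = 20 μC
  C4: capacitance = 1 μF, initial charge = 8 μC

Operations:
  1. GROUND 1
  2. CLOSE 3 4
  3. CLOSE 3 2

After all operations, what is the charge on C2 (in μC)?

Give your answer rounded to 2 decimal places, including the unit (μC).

Answer: 23.75 μC

Derivation:
Initial: C1(1μF, Q=13μC, V=13.00V), C2(5μF, Q=17μC, V=3.40V), C3(3μF, Q=20μC, V=6.67V), C4(1μF, Q=8μC, V=8.00V)
Op 1: GROUND 1: Q1=0; energy lost=84.500
Op 2: CLOSE 3-4: Q_total=28.00, C_total=4.00, V=7.00; Q3=21.00, Q4=7.00; dissipated=0.667
Op 3: CLOSE 3-2: Q_total=38.00, C_total=8.00, V=4.75; Q3=14.25, Q2=23.75; dissipated=12.150
Final charges: Q1=0.00, Q2=23.75, Q3=14.25, Q4=7.00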